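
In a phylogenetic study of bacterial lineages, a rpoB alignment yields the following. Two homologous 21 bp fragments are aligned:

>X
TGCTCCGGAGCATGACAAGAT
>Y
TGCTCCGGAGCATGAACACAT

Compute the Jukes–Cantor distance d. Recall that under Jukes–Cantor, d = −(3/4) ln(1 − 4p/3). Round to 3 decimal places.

0.158

The sequences differ at 3 of 21 sites (16, 17, 19), so p = 3/21 ≈ 0.142857.
d = −(3/4) ln(1 − 4p/3) = −0.75 ln(1 − 0.190476) = −0.75 ln(0.809524)
  = −0.75 × (-0.211309) = 0.158482 substitutions/site.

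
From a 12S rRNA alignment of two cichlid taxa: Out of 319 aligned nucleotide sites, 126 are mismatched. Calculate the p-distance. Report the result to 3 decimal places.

0.395

p = 126/319 = 0.394984… ≈ 0.395 (to 3 d.p.).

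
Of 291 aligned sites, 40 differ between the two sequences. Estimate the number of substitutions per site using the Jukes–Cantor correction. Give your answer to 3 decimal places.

0.152

p = 40/291 ≈ 0.137457.
d = −(3/4) ln(1 − 4p/3) = −0.75 ln(1 − 0.183276) = −0.75 ln(0.816724)
  = −0.75 × (-0.202454) = 0.151841 substitutions/site.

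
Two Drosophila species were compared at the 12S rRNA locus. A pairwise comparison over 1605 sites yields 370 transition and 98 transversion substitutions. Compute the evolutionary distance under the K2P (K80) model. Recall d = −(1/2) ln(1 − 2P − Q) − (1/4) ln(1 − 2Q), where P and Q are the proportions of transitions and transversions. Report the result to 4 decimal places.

0.4018

P = 370/1605 ≈ 0.23053 and Q = 98/1605 ≈ 0.061059.
Under the Kimura two-parameter model, d = −½ ln(1 − 2P − Q) − ¼ ln(1 − 2Q).
1 − 2P − Q = 0.477881, giving −½ ln(0.477881) = 0.369197.
1 − 2Q = 0.877882, giving −¼ ln(0.877882) = 0.032561.
d = 0.369197 + 0.032561 = 0.401758.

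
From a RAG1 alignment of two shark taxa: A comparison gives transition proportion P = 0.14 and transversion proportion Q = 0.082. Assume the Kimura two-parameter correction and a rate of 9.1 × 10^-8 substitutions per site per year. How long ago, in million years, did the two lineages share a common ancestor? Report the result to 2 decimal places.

1.48

Under the Kimura two-parameter model, d = −½ ln(1 − 2P − Q) − ¼ ln(1 − 2Q).
1 − 2P − Q = 0.638, giving −½ ln(0.638) = 0.224708.
1 − 2Q = 0.836, giving −¼ ln(0.836) = 0.044782.
d = 0.224708 + 0.044782 = 0.269490.
Under a molecular clock d = 2μt, so t = d/(2μ) = 0.269490 / (2 × 9.1 × 10^-8) = 1.48 million years.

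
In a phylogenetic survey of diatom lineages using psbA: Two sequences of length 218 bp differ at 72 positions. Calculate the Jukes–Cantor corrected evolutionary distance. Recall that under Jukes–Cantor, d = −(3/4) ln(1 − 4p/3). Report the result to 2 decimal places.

p = 72/218 ≈ 0.330275.
d = −(3/4) ln(1 − 4p/3) = −0.75 ln(1 − 0.440367) = −0.75 ln(0.559633)
  = −0.75 × (-0.580474) = 0.435356 substitutions/site.

0.44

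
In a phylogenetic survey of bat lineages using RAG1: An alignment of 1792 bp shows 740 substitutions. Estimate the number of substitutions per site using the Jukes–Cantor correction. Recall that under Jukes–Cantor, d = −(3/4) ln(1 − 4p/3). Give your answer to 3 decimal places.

p = 740/1792 ≈ 0.412946.
d = −(3/4) ln(1 − 4p/3) = −0.75 ln(1 − 0.550595) = −0.75 ln(0.449405)
  = −0.75 × (-0.799831) = 0.599873 substitutions/site.

0.600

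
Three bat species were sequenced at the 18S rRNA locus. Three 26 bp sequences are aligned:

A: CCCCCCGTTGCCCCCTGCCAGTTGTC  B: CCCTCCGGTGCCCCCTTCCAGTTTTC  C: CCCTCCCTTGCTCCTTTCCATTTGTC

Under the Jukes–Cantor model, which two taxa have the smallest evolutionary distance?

A–B: 4/26 differ, p = 0.154, d = 0.172.
A–C: 6/26 differ, p = 0.231, d = 0.276.
B–C: 6/26 differ, p = 0.231, d = 0.276.
The smallest distance is between A and B.

A and B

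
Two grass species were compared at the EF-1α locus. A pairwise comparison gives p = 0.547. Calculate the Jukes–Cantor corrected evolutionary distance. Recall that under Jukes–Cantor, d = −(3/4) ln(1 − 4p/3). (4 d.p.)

d = −(3/4) ln(1 − 4p/3) = −0.75 ln(1 − 0.729333) = −0.75 ln(0.270667)
  = −0.75 × (-1.306866) = 0.980150 substitutions/site.

0.9802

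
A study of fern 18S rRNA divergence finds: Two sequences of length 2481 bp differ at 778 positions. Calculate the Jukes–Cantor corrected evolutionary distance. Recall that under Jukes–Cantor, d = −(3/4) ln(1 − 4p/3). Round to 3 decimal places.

p = 778/2481 ≈ 0.313583.
d = −(3/4) ln(1 − 4p/3) = −0.75 ln(1 − 0.418111) = −0.75 ln(0.581889)
  = −0.75 × (-0.541476) = 0.406107 substitutions/site.

0.406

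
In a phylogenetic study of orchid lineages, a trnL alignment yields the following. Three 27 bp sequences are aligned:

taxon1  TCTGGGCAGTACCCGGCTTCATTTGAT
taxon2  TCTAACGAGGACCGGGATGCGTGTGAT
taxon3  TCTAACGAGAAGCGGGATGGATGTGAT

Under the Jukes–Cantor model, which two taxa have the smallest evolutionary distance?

taxon2 and taxon3

taxon1–taxon2: 10/27 differ, p = 0.370, d = 0.511.
taxon1–taxon3: 11/27 differ, p = 0.407, d = 0.588.
taxon2–taxon3: 4/27 differ, p = 0.148, d = 0.165.
The smallest distance is between taxon2 and taxon3.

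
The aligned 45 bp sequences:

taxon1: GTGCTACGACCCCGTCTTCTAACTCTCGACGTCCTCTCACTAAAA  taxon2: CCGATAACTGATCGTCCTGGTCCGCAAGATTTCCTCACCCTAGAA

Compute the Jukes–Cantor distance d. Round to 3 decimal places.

0.791

The sequences differ at 22 of 45 sites, so p = 22/45 ≈ 0.488889.
d = −(3/4) ln(1 − 4p/3) = −0.75 ln(1 − 0.651852) = −0.75 ln(0.348148)
  = −0.75 × (-1.055128) = 0.791346 substitutions/site.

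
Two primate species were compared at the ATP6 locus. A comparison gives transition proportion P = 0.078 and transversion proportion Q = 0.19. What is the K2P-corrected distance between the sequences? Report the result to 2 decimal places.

0.33

Under the Kimura two-parameter model, d = −½ ln(1 − 2P − Q) − ¼ ln(1 − 2Q).
1 − 2P − Q = 0.654, giving −½ ln(0.654) = 0.212324.
1 − 2Q = 0.62, giving −¼ ln(0.62) = 0.119509.
d = 0.212324 + 0.119509 = 0.331833.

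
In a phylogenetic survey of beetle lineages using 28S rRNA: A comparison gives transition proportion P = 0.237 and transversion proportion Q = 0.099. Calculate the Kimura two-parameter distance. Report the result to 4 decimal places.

0.4806

Under the Kimura two-parameter model, d = −½ ln(1 − 2P − Q) − ¼ ln(1 − 2Q).
1 − 2P − Q = 0.427, giving −½ ln(0.427) = 0.425486.
1 − 2Q = 0.802, giving −¼ ln(0.802) = 0.055162.
d = 0.425486 + 0.055162 = 0.480648.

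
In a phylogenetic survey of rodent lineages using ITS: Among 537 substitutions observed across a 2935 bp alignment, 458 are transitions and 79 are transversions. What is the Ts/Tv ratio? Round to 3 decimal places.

5.797

R = 458/79 = 5.797468… ≈ 5.797 (to 3 d.p.).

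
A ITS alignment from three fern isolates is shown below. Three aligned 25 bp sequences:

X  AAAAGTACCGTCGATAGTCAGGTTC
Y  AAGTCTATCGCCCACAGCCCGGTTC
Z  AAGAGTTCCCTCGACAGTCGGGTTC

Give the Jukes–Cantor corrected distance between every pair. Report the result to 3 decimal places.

d(X,Y) = 0.490, d(X,Z) = 0.233, d(Y,Z) = 0.490

X–Y: 9/25 sites differ → p = 0.36, d = −0.75 ln(1 − 0.48) = 0.490445 ≈ 0.490.
X–Z: 5/25 sites differ → p = 0.2, d = −0.75 ln(1 − 0.266667) = 0.232617 ≈ 0.233.
Y–Z: 9/25 sites differ → p = 0.36, d = −0.75 ln(1 − 0.48) = 0.490445 ≈ 0.490.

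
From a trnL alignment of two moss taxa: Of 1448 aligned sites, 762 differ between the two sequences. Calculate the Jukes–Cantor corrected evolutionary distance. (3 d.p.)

p = 762/1448 ≈ 0.526243.
d = −(3/4) ln(1 − 4p/3) = −0.75 ln(1 − 0.701657) = −0.75 ln(0.298343)
  = −0.75 × (-1.209511) = 0.907133 substitutions/site.

0.907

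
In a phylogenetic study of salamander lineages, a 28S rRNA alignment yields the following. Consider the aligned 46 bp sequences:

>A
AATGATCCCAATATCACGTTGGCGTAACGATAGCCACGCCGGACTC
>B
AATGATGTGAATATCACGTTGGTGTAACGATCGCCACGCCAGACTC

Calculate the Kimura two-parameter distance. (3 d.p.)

Of 46 sites, 3 differences are transitions and 3 are transversions, so P = 3/46 ≈ 0.065217 and Q = 3/46 ≈ 0.065217.
Under the Kimura two-parameter model, d = −½ ln(1 − 2P − Q) − ¼ ln(1 − 2Q).
1 − 2P − Q = 0.804349, giving −½ ln(0.804349) = 0.108861.
1 − 2Q = 0.869566, giving −¼ ln(0.869566) = 0.034940.
d = 0.108861 + 0.034940 = 0.143801.

0.144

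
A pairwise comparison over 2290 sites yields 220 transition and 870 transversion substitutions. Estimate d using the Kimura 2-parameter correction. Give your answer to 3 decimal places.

0.781

P = 220/2290 ≈ 0.09607 and Q = 870/2290 ≈ 0.379913.
Under the Kimura two-parameter model, d = −½ ln(1 − 2P − Q) − ¼ ln(1 − 2Q).
1 − 2P − Q = 0.427947, giving −½ ln(0.427947) = 0.424378.
1 − 2Q = 0.240174, giving −¼ ln(0.240174) = 0.356598.
d = 0.424378 + 0.356598 = 0.780976.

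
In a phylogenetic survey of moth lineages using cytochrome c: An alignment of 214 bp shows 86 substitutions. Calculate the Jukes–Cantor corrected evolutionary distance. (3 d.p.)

p = 86/214 ≈ 0.401869.
d = −(3/4) ln(1 − 4p/3) = −0.75 ln(1 − 0.535825) = −0.75 ln(0.464175)
  = −0.75 × (-0.767494) = 0.575621 substitutions/site.

0.576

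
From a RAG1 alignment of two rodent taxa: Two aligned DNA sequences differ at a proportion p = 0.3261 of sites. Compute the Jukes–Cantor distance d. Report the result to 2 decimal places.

d = −(3/4) ln(1 − 4p/3) = −0.75 ln(1 − 0.4348) = −0.75 ln(0.5652)
  = −0.75 × (-0.570576) = 0.427932 substitutions/site.

0.43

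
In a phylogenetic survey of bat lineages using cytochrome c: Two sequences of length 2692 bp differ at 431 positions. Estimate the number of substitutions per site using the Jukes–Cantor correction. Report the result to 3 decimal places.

p = 431/2692 ≈ 0.160104.
d = −(3/4) ln(1 − 4p/3) = −0.75 ln(1 − 0.213472) = −0.75 ln(0.786528)
  = −0.75 × (-0.240127) = 0.180095 substitutions/site.

0.180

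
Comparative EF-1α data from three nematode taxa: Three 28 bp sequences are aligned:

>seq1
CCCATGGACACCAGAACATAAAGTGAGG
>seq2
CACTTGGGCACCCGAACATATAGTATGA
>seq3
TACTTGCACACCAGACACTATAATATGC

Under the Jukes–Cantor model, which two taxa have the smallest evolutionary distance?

seq1–seq2: 8/28 differ, p = 0.286, d = 0.360.
seq1–seq3: 12/28 differ, p = 0.429, d = 0.635.
seq2–seq3: 9/28 differ, p = 0.321, d = 0.420.
The smallest distance is between seq1 and seq2.

seq1 and seq2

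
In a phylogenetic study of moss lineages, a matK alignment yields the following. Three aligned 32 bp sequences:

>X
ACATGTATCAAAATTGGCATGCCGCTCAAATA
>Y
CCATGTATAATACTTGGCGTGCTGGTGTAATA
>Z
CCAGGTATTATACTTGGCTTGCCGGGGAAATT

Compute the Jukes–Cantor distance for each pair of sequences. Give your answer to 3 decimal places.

X–Y: 9/32 sites differ → p = 0.28125, d = −0.75 ln(1 − 0.375) = 0.352503 ≈ 0.353.
X–Z: 10/32 sites differ → p = 0.3125, d = −0.75 ln(1 − 0.416667) = 0.404248 ≈ 0.404.
Y–Z: 7/32 sites differ → p = 0.21875, d = −0.75 ln(1 − 0.291667) = 0.258631 ≈ 0.259.

d(X,Y) = 0.353, d(X,Z) = 0.404, d(Y,Z) = 0.259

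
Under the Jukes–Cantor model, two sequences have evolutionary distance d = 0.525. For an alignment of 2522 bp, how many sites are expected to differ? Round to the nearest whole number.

952

Invert JC69: p = (3/4)(1 − e^(−4d/3)) = 0.75 × (1 − e^(-0.7)) = 0.75 × (1 − 0.496585) = 0.377561.
Expected differing sites = pL ≈ 0.377561 × 2522 = 952.208842 ≈ 952.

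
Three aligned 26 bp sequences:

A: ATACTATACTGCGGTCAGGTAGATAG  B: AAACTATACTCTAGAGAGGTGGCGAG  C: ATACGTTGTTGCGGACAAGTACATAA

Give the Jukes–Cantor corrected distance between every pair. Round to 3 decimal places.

d(A,B) = 0.464, d(A,C) = 0.396, d(B,C) = 1.100

A–B: 9/26 sites differ → p ≈ 0.346154, d = −0.75 ln(1 − 0.461539) = 0.464280 ≈ 0.464.
A–C: 8/26 sites differ → p ≈ 0.307692, d = −0.75 ln(1 − 0.410256) = 0.396050 ≈ 0.396.
B–C: 15/26 sites differ → p ≈ 0.576923, d = −0.75 ln(1 − 0.769231) = 1.099754 ≈ 1.100.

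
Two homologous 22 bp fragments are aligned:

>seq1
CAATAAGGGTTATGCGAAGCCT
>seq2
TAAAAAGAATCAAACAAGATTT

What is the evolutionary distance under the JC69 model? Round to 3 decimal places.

The sequences differ at 12 of 22 sites, so p = 12/22 ≈ 0.545455.
d = −(3/4) ln(1 − 4p/3) = −0.75 ln(1 − 0.727273) = −0.75 ln(0.272727)
  = −0.75 × (-1.299284) = 0.974463 substitutions/site.

0.974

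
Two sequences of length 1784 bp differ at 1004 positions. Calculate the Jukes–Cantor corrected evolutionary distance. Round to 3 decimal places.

1.041

p = 1004/1784 ≈ 0.56278.
d = −(3/4) ln(1 − 4p/3) = −0.75 ln(1 − 0.750373) = −0.75 ln(0.249627)
  = −0.75 × (-1.387787) = 1.040840 substitutions/site.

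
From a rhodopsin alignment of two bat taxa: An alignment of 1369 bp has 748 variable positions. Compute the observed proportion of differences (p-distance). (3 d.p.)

0.546

p = 748/1369 = 0.546384… ≈ 0.546 (to 3 d.p.).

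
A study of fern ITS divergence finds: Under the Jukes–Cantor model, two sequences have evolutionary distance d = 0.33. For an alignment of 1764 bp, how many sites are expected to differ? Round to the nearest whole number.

Invert JC69: p = (3/4)(1 − e^(−4d/3)) = 0.75 × (1 − e^(-0.44)) = 0.75 × (1 − 0.644036) = 0.266973.
Expected differing sites = pL ≈ 0.266973 × 1764 = 470.940372 ≈ 471.

471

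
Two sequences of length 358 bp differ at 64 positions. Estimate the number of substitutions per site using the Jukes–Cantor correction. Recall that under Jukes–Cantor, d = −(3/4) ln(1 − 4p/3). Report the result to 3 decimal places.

p = 64/358 ≈ 0.178771.
d = −(3/4) ln(1 − 4p/3) = −0.75 ln(1 − 0.238361) = −0.75 ln(0.761639)
  = −0.75 × (-0.272283) = 0.204212 substitutions/site.

0.204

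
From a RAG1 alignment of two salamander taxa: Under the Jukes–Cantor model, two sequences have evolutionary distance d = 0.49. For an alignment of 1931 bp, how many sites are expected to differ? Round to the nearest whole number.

695

Invert JC69: p = (3/4)(1 − e^(−4d/3)) = 0.75 × (1 − e^(-0.653333)) = 0.75 × (1 − 0.520309) = 0.359768.
Expected differing sites = pL ≈ 0.359768 × 1931 = 694.712008 ≈ 695.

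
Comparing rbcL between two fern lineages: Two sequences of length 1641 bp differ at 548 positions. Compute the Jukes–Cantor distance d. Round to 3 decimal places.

p = 548/1641 ≈ 0.333943.
d = −(3/4) ln(1 − 4p/3) = −0.75 ln(1 − 0.445257) = −0.75 ln(0.554743)
  = −0.75 × (-0.589250) = 0.441938 substitutions/site.

0.442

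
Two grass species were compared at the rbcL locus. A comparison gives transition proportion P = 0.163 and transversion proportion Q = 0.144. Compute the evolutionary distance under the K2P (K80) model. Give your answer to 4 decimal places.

Under the Kimura two-parameter model, d = −½ ln(1 − 2P − Q) − ¼ ln(1 − 2Q).
1 − 2P − Q = 0.53, giving −½ ln(0.53) = 0.317439.
1 − 2Q = 0.712, giving −¼ ln(0.712) = 0.084919.
d = 0.317439 + 0.084919 = 0.402358.

0.4024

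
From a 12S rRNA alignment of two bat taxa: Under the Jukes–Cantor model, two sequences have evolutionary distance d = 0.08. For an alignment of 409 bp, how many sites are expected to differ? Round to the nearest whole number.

31

Invert JC69: p = (3/4)(1 − e^(−4d/3)) = 0.75 × (1 − e^(-0.106667)) = 0.75 × (1 − 0.898825) = 0.075881.
Expected differing sites = pL ≈ 0.075881 × 409 = 31.035329 ≈ 31.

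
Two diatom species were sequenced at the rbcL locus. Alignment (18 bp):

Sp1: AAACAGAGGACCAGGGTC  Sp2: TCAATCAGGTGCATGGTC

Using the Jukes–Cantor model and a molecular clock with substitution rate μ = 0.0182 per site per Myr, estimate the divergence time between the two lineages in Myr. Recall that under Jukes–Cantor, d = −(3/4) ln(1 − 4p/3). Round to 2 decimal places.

18.50

The sequences differ at 8 of 18 sites (1, 2, 4, 5, 6, 10, 11, 14), so p = 8/18 ≈ 0.444444.
d = −(3/4) ln(1 − 4p/3) = −0.75 ln(1 − 0.592592) = −0.75 ln(0.407408)
  = −0.75 × (-0.897940) = 0.673455 substitutions/site.
Under a molecular clock d = 2μt, so t = d/(2μ) = 0.673455 / (2 × 0.0182) = 18.50 Myr.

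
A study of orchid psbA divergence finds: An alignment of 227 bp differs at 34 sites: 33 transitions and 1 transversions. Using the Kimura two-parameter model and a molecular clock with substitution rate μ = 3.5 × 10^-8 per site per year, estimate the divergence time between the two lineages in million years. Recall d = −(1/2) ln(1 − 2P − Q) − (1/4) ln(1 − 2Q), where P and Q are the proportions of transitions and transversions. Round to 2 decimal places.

2.53

P = 33/227 ≈ 0.145374 and Q = 1/227 ≈ 0.004405.
Under the Kimura two-parameter model, d = −½ ln(1 − 2P − Q) − ¼ ln(1 − 2Q).
1 − 2P − Q = 0.704847, giving −½ ln(0.704847) = 0.174887.
1 − 2Q = 0.99119, giving −¼ ln(0.99119) = 0.002212.
d = 0.174887 + 0.002212 = 0.177099.
Under a molecular clock d = 2μt, so t = d/(2μ) = 0.177099 / (2 × 3.5 × 10^-8) = 2.53 million years.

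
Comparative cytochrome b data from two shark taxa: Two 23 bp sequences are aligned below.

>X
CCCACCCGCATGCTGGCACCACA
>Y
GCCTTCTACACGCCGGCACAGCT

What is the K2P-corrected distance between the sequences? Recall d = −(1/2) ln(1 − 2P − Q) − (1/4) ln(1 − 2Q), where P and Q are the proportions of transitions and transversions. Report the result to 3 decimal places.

Of 23 sites, 6 differences are transitions and 4 are transversions, so P = 6/23 ≈ 0.26087 and Q = 4/23 ≈ 0.173913.
Under the Kimura two-parameter model, d = −½ ln(1 − 2P − Q) − ¼ ln(1 − 2Q).
1 − 2P − Q = 0.304347, giving −½ ln(0.304347) = 0.594793.
1 − 2Q = 0.652174, giving −¼ ln(0.652174) = 0.106861.
d = 0.594793 + 0.106861 = 0.701654.

0.702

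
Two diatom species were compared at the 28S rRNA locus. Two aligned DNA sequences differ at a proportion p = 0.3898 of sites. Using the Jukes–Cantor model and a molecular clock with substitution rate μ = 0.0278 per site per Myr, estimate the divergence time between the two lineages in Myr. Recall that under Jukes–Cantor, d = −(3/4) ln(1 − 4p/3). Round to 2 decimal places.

d = −(3/4) ln(1 − 4p/3) = −0.75 ln(1 − 0.519733) = −0.75 ln(0.480267)
  = −0.75 × (-0.733413) = 0.550060 substitutions/site.
Under a molecular clock d = 2μt, so t = d/(2μ) = 0.550060 / (2 × 0.0278) = 9.89 Myr.

9.89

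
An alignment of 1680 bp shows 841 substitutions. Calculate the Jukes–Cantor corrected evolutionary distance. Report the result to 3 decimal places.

p = 841/1680 ≈ 0.500595.
d = −(3/4) ln(1 − 4p/3) = −0.75 ln(1 − 0.66746) = −0.75 ln(0.33254)
  = −0.75 × (-1.100995) = 0.825746 substitutions/site.

0.826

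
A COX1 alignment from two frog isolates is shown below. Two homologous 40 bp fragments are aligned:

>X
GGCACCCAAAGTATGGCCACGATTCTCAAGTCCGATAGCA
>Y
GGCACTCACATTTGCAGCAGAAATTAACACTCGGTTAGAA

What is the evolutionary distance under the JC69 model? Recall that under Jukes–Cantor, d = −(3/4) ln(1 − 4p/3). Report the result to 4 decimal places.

0.7525

The sequences differ at 19 of 40 sites, so p = 19/40 = 0.475.
d = −(3/4) ln(1 − 4p/3) = −0.75 ln(1 − 0.633333) = −0.75 ln(0.366667)
  = −0.75 × (-1.003301) = 0.752476 substitutions/site.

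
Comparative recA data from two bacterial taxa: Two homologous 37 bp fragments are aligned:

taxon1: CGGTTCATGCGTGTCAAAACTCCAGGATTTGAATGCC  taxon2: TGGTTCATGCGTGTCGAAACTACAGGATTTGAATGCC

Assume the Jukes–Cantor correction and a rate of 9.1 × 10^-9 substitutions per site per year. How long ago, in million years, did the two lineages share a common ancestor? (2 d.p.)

4.71

The sequences differ at 3 of 37 sites (1, 16, 22), so p = 3/37 ≈ 0.081081.
d = −(3/4) ln(1 − 4p/3) = −0.75 ln(1 − 0.108108) = −0.75 ln(0.891892)
  = −0.75 × (-0.114410) = 0.085808 substitutions/site.
Under a molecular clock d = 2μt, so t = d/(2μ) = 0.085808 / (2 × 9.1 × 10^-9) = 4.71 million years.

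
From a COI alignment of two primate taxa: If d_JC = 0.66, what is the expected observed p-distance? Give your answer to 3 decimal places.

p = (3/4)(1 − e^(−4d/3)) = 0.75 × (1 − e^(-0.88)) = 0.75 × (1 − 0.414783) = 0.438913.

0.439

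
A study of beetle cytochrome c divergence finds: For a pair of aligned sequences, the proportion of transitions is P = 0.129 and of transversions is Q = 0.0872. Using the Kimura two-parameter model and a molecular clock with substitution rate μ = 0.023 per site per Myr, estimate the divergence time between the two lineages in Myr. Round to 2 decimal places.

Under the Kimura two-parameter model, d = −½ ln(1 − 2P − Q) − ¼ ln(1 − 2Q).
1 − 2P − Q = 0.6548, giving −½ ln(0.6548) = 0.211713.
1 − 2Q = 0.8256, giving −¼ ln(0.8256) = 0.047911.
d = 0.211713 + 0.047911 = 0.259624.
Under a molecular clock d = 2μt, so t = d/(2μ) = 0.259624 / (2 × 0.023) = 5.64 Myr.

5.64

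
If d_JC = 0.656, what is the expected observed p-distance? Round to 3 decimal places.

0.437

p = (3/4)(1 − e^(−4d/3)) = 0.75 × (1 − e^(-0.874667)) = 0.75 × (1 − 0.417001) = 0.437249.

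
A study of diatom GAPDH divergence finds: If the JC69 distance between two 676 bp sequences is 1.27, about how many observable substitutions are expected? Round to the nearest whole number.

Invert JC69: p = (3/4)(1 − e^(−4d/3)) = 0.75 × (1 − e^(-1.693333)) = 0.75 × (1 − 0.183906) = 0.612071.
Expected differing sites = pL ≈ 0.612071 × 676 = 413.759996 ≈ 414.

414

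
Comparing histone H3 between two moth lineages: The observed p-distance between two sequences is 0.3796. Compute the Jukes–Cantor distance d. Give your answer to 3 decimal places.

0.529

d = −(3/4) ln(1 − 4p/3) = −0.75 ln(1 − 0.506133) = −0.75 ln(0.493867)
  = −0.75 × (-0.705489) = 0.529117 substitutions/site.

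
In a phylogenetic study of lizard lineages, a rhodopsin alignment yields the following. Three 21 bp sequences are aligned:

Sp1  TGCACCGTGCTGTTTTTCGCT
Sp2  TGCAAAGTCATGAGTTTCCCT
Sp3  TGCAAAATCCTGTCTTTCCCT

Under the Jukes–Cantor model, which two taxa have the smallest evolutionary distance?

Sp1–Sp2: 7/21 differ, p = 0.333, d = 0.441.
Sp1–Sp3: 6/21 differ, p = 0.286, d = 0.360.
Sp2–Sp3: 4/21 differ, p = 0.190, d = 0.220.
The smallest distance is between Sp2 and Sp3.

Sp2 and Sp3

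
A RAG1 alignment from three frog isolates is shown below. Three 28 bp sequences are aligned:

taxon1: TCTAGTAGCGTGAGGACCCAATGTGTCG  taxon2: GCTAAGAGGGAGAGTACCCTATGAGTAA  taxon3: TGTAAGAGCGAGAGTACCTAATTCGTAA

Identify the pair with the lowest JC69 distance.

taxon2 and taxon3

taxon1–taxon2: 10/28 differ, p = 0.357, d = 0.485.
taxon1–taxon3: 10/28 differ, p = 0.357, d = 0.485.
taxon2–taxon3: 7/28 differ, p = 0.250, d = 0.304.
The smallest distance is between taxon2 and taxon3.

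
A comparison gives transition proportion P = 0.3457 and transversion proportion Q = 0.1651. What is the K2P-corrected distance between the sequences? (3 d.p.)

Under the Kimura two-parameter model, d = −½ ln(1 − 2P − Q) − ¼ ln(1 − 2Q).
1 − 2P − Q = 0.1435, giving −½ ln(0.1435) = 0.970710.
1 − 2Q = 0.6698, giving −¼ ln(0.6698) = 0.100194.
d = 0.970710 + 0.100194 = 1.070904.

1.071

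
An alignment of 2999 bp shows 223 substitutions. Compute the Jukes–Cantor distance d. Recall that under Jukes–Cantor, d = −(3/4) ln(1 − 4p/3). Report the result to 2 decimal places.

p = 223/2999 ≈ 0.074358.
d = −(3/4) ln(1 − 4p/3) = −0.75 ln(1 − 0.099144) = −0.75 ln(0.900856)
  = −0.75 × (-0.104410) = 0.078308 substitutions/site.

0.08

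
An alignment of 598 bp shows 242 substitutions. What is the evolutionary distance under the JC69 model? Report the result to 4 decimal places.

p = 242/598 ≈ 0.404682.
d = −(3/4) ln(1 − 4p/3) = −0.75 ln(1 − 0.539576) = −0.75 ln(0.460424)
  = −0.75 × (-0.775607) = 0.581705 substitutions/site.

0.5817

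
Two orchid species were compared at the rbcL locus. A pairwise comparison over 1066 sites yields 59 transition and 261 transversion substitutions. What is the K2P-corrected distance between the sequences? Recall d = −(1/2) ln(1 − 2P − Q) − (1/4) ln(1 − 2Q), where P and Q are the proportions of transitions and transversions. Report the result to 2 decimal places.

P = 59/1066 ≈ 0.055347 and Q = 261/1066 ≈ 0.244841.
Under the Kimura two-parameter model, d = −½ ln(1 − 2P − Q) − ¼ ln(1 − 2Q).
1 − 2P − Q = 0.644465, giving −½ ln(0.644465) = 0.219667.
1 − 2Q = 0.510318, giving −¼ ln(0.510318) = 0.168180.
d = 0.219667 + 0.168180 = 0.387847.

0.39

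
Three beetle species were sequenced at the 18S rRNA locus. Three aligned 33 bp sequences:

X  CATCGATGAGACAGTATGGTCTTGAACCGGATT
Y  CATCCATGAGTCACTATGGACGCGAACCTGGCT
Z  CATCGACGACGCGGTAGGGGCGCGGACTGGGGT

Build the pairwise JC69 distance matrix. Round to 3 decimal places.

d(X,Y) = 0.339, d(X,Z) = 0.497, d(Y,Z) = 0.497

X–Y: 9/33 sites differ → p ≈ 0.272727, d = −0.75 ln(1 − 0.363636) = 0.338988 ≈ 0.339.
X–Z: 12/33 sites differ → p ≈ 0.363636, d = −0.75 ln(1 − 0.484848) = 0.497470 ≈ 0.497.
Y–Z: 12/33 sites differ → p ≈ 0.363636, d = −0.75 ln(1 − 0.484848) = 0.497470 ≈ 0.497.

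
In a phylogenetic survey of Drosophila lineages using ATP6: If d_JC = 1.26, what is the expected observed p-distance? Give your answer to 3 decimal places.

p = (3/4)(1 − e^(−4d/3)) = 0.75 × (1 − e^(-1.68)) = 0.75 × (1 − 0.186374) = 0.610220.

0.610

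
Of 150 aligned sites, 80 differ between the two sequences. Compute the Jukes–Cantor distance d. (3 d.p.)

0.931

p = 80/150 ≈ 0.533333.
d = −(3/4) ln(1 − 4p/3) = −0.75 ln(1 − 0.711111) = −0.75 ln(0.288889)
  = −0.75 × (-1.241713) = 0.931285 substitutions/site.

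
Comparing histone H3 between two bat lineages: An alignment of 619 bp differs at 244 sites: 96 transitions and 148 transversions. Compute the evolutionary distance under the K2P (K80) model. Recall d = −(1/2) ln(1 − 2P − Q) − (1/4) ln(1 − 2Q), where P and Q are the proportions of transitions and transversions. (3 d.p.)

P = 96/619 ≈ 0.155089 and Q = 148/619 ≈ 0.239095.
Under the Kimura two-parameter model, d = −½ ln(1 − 2P − Q) − ¼ ln(1 − 2Q).
1 − 2P − Q = 0.450727, giving −½ ln(0.450727) = 0.398447.
1 − 2Q = 0.52181, giving −¼ ln(0.52181) = 0.162613.
d = 0.398447 + 0.162613 = 0.561060.

0.561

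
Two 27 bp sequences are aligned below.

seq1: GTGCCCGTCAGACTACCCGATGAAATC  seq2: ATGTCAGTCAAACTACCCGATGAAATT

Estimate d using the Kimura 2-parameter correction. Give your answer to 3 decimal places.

Of 27 sites, 4 differences are transitions and 1 are transversions, so P = 4/27 ≈ 0.148148 and Q = 1/27 ≈ 0.037037.
Under the Kimura two-parameter model, d = −½ ln(1 − 2P − Q) − ¼ ln(1 − 2Q).
1 − 2P − Q = 0.666667, giving −½ ln(0.666667) = 0.202732.
1 − 2Q = 0.925926, giving −¼ ln(0.925926) = 0.019240.
d = 0.202732 + 0.019240 = 0.221972.

0.222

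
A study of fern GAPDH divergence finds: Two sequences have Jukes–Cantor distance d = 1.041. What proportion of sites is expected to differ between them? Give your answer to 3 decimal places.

p = (3/4)(1 − e^(−4d/3)) = 0.75 × (1 − e^(-1.388)) = 0.75 × (1 − 0.249574) = 0.562820.

0.563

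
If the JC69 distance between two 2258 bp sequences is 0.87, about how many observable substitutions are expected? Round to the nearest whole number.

1163

Invert JC69: p = (3/4)(1 − e^(−4d/3)) = 0.75 × (1 − e^(-1.16)) = 0.75 × (1 − 0.313486) = 0.514886.
Expected differing sites = pL ≈ 0.514886 × 2258 = 1162.612588 ≈ 1163.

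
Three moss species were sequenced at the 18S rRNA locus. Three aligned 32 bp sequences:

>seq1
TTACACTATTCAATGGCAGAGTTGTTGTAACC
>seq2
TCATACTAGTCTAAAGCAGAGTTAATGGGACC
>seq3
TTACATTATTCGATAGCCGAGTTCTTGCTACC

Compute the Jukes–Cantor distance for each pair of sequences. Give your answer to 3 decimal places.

seq1–seq2: 10/32 sites differ → p = 0.3125, d = −0.75 ln(1 − 0.416667) = 0.404248 ≈ 0.404.
seq1–seq3: 7/32 sites differ → p = 0.21875, d = −0.75 ln(1 − 0.291667) = 0.258631 ≈ 0.259.
seq2–seq3: 11/32 sites differ → p = 0.34375, d = −0.75 ln(1 − 0.458333) = 0.459828 ≈ 0.460.

d(seq1,seq2) = 0.404, d(seq1,seq3) = 0.259, d(seq2,seq3) = 0.460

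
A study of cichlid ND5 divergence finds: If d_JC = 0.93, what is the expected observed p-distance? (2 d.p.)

0.53

p = (3/4)(1 − e^(−4d/3)) = 0.75 × (1 − e^(-1.24)) = 0.75 × (1 − 0.289384) = 0.532962.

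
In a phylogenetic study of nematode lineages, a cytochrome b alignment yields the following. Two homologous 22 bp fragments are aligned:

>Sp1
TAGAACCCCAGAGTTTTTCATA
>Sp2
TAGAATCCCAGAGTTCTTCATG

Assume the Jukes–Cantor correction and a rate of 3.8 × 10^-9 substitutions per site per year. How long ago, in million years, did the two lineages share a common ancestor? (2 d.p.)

The sequences differ at 3 of 22 sites (6, 16, 22), so p = 3/22 ≈ 0.136364.
d = −(3/4) ln(1 − 4p/3) = −0.75 ln(1 − 0.181819) = −0.75 ln(0.818181)
  = −0.75 × (-0.200672) = 0.150504 substitutions/site.
Under a molecular clock d = 2μt, so t = d/(2μ) = 0.150504 / (2 × 3.8 × 10^-9) = 19.80 million years.

19.80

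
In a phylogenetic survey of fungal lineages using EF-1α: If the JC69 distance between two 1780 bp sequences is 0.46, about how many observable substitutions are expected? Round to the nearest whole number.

612

Invert JC69: p = (3/4)(1 − e^(−4d/3)) = 0.75 × (1 − e^(-0.613333)) = 0.75 × (1 − 0.541543) = 0.343843.
Expected differing sites = pL ≈ 0.343843 × 1780 = 612.04054 ≈ 612.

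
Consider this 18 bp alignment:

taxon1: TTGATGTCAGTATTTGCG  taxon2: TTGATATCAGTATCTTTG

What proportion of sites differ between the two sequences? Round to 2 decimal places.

The sequences differ at 4 of 18 positions (sites 6, 14, 16, 17).
p = 4/18 = 0.222222… ≈ 0.22 (to 2 d.p.).

0.22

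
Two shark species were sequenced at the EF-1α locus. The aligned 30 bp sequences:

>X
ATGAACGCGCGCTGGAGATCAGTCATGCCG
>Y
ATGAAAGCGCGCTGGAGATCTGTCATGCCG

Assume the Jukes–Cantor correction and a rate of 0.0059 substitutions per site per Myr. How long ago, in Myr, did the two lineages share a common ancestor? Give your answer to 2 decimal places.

5.92

The sequences differ at 2 of 30 sites (6, 21), so p = 2/30 ≈ 0.066667.
d = −(3/4) ln(1 − 4p/3) = −0.75 ln(1 − 0.088889) = −0.75 ln(0.911111)
  = −0.75 × (-0.093091) = 0.069818 substitutions/site.
Under a molecular clock d = 2μt, so t = d/(2μ) = 0.069818 / (2 × 0.0059) = 5.92 Myr.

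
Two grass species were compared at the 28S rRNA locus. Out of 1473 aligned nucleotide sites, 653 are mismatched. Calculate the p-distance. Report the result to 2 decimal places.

p = 653/1473 = 0.443312… ≈ 0.44 (to 2 d.p.).

0.44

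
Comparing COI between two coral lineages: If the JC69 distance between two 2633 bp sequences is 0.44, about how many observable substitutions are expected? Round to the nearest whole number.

876

Invert JC69: p = (3/4)(1 − e^(−4d/3)) = 0.75 × (1 − e^(-0.586667)) = 0.75 × (1 − 0.556178) = 0.332867.
Expected differing sites = pL ≈ 0.332867 × 2633 = 876.438811 ≈ 876.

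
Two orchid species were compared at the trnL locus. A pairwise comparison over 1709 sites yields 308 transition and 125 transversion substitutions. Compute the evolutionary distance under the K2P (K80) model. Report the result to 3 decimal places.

P = 308/1709 ≈ 0.180222 and Q = 125/1709 ≈ 0.073142.
Under the Kimura two-parameter model, d = −½ ln(1 − 2P − Q) − ¼ ln(1 − 2Q).
1 − 2P − Q = 0.566414, giving −½ ln(0.566414) = 0.284215.
1 − 2Q = 0.853716, giving −¼ ln(0.853716) = 0.039539.
d = 0.284215 + 0.039539 = 0.323754.

0.324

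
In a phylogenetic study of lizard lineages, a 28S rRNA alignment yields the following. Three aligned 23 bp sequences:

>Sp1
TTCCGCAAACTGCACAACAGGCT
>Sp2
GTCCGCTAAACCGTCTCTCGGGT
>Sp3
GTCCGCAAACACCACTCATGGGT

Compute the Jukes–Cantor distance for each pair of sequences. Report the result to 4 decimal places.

d(Sp1,Sp2) = 0.8922, d(Sp1,Sp3) = 0.4674, d(Sp2,Sp3) = 0.3904

Sp1–Sp2: 12/23 sites differ → p ≈ 0.521739, d = −0.75 ln(1 − 0.695652) = 0.892188 ≈ 0.8922.
Sp1–Sp3: 8/23 sites differ → p ≈ 0.347826, d = −0.75 ln(1 − 0.463768) = 0.467391 ≈ 0.4674.
Sp2–Sp3: 7/23 sites differ → p ≈ 0.304348, d = −0.75 ln(1 − 0.405797) = 0.390401 ≈ 0.3904.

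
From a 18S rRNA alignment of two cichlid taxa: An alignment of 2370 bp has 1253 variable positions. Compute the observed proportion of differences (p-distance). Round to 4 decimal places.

p = 1253/2370 = 0.528691… ≈ 0.5287 (to 4 d.p.).

0.5287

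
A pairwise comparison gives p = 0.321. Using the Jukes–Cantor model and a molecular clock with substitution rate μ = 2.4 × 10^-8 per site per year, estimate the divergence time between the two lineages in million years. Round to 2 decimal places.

d = −(3/4) ln(1 − 4p/3) = −0.75 ln(1 − 0.428) = −0.75 ln(0.572)
  = −0.75 × (-0.558616) = 0.418962 substitutions/site.
Under a molecular clock d = 2μt, so t = d/(2μ) = 0.418962 / (2 × 2.4 × 10^-8) = 8.73 million years.

8.73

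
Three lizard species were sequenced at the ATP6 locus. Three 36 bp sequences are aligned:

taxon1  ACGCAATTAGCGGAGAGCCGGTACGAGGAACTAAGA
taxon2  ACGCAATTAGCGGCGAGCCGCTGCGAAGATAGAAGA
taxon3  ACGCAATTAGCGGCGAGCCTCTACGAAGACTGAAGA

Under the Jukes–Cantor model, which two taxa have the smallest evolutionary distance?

taxon2 and taxon3

taxon1–taxon2: 7/36 differ, p = 0.194, d = 0.225.
taxon1–taxon3: 7/36 differ, p = 0.194, d = 0.225.
taxon2–taxon3: 4/36 differ, p = 0.111, d = 0.120.
The smallest distance is between taxon2 and taxon3.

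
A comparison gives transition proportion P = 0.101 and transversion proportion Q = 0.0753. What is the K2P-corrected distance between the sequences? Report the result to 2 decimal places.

Under the Kimura two-parameter model, d = −½ ln(1 − 2P − Q) − ¼ ln(1 − 2Q).
1 − 2P − Q = 0.7227, giving −½ ln(0.7227) = 0.162381.
1 − 2Q = 0.8494, giving −¼ ln(0.8494) = 0.040806.
d = 0.162381 + 0.040806 = 0.203187.

0.20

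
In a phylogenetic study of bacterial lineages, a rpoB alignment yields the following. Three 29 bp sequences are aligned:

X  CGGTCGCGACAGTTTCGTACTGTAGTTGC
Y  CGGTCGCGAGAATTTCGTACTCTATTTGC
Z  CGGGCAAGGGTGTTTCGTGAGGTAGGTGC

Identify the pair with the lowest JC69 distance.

X–Y: 4/29 differ, p = 0.138, d = 0.152.
X–Z: 10/29 differ, p = 0.345, d = 0.462.
Y–Z: 12/29 differ, p = 0.414, d = 0.602.
The smallest distance is between X and Y.

X and Y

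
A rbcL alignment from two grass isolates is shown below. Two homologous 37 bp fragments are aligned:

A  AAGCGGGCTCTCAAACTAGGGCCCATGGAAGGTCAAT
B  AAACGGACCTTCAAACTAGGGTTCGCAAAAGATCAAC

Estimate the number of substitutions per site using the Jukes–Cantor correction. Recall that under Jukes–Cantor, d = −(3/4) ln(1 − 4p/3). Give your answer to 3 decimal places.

The sequences differ at 12 of 37 sites, so p = 12/37 ≈ 0.324324.
d = −(3/4) ln(1 − 4p/3) = −0.75 ln(1 − 0.432432) = −0.75 ln(0.567568)
  = −0.75 × (-0.566395) = 0.424796 substitutions/site.

0.425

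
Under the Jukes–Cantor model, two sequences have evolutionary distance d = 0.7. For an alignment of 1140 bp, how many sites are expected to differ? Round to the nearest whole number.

519

Invert JC69: p = (3/4)(1 − e^(−4d/3)) = 0.75 × (1 − e^(-0.933333)) = 0.75 × (1 − 0.393241) = 0.455069.
Expected differing sites = pL ≈ 0.455069 × 1140 = 518.77866 ≈ 519.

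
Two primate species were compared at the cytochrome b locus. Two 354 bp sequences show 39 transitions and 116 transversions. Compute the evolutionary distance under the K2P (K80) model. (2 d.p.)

P = 39/354 ≈ 0.110169 and Q = 116/354 ≈ 0.327684.
Under the Kimura two-parameter model, d = −½ ln(1 − 2P − Q) − ¼ ln(1 − 2Q).
1 − 2P − Q = 0.451978, giving −½ ln(0.451978) = 0.397061.
1 − 2Q = 0.344632, giving −¼ ln(0.344632) = 0.266320.
d = 0.397061 + 0.266320 = 0.663381.

0.66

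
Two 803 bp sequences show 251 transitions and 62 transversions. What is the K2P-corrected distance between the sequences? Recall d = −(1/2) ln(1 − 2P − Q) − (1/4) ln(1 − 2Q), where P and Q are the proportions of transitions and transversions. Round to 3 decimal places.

0.648

P = 251/803 ≈ 0.312578 and Q = 62/803 ≈ 0.07721.
Under the Kimura two-parameter model, d = −½ ln(1 − 2P − Q) − ¼ ln(1 − 2Q).
1 − 2P − Q = 0.297634, giving −½ ln(0.297634) = 0.605945.
1 − 2Q = 0.84558, giving −¼ ln(0.84558) = 0.041933.
d = 0.605945 + 0.041933 = 0.647878.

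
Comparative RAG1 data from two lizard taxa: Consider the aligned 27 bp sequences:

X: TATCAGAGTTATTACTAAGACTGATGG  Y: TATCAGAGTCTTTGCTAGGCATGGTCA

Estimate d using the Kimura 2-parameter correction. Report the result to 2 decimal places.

Of 27 sites, 5 differences are transitions and 4 are transversions, so P = 5/27 ≈ 0.185185 and Q = 4/27 ≈ 0.148148.
Under the Kimura two-parameter model, d = −½ ln(1 − 2P − Q) − ¼ ln(1 − 2Q).
1 − 2P − Q = 0.481482, giving −½ ln(0.481482) = 0.365443.
1 − 2Q = 0.703704, giving −¼ ln(0.703704) = 0.087849.
d = 0.365443 + 0.087849 = 0.453292.

0.45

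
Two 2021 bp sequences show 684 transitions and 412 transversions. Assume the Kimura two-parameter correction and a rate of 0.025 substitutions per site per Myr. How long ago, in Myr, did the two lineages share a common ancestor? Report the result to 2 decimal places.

23.88

P = 684/2021 ≈ 0.338446 and Q = 412/2021 ≈ 0.203859.
Under the Kimura two-parameter model, d = −½ ln(1 − 2P − Q) − ¼ ln(1 − 2Q).
1 − 2P − Q = 0.119249, giving −½ ln(0.119249) = 1.063271.
1 − 2Q = 0.592282, giving −¼ ln(0.592282) = 0.130943.
d = 1.063271 + 0.130943 = 1.194214.
Under a molecular clock d = 2μt, so t = d/(2μ) = 1.194214 / (2 × 0.025) = 23.88 Myr.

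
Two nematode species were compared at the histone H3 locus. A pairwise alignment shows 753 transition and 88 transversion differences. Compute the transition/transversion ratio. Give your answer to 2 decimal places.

8.56

R = 753/88 = 8.556818… ≈ 8.56 (to 2 d.p.).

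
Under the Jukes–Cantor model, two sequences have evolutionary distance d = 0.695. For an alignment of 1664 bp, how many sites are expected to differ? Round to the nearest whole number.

Invert JC69: p = (3/4)(1 − e^(−4d/3)) = 0.75 × (1 − e^(-0.926667)) = 0.75 × (1 − 0.395871) = 0.453097.
Expected differing sites = pL ≈ 0.453097 × 1664 = 753.953408 ≈ 754.

754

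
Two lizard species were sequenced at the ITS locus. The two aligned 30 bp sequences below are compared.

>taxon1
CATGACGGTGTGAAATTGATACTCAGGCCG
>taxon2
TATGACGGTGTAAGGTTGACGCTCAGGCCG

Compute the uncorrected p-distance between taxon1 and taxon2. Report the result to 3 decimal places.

The sequences differ at 6 of 30 positions (sites 1, 12, 14, 15, 20, 21).
p = 6/30 = 0.200.

0.200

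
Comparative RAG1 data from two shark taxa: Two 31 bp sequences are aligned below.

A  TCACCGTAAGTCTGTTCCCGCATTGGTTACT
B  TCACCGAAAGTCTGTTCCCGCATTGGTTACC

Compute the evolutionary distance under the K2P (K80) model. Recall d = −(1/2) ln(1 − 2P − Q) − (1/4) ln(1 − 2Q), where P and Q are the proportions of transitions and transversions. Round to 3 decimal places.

Of 31 sites, 1 differences are transitions and 1 are transversions, so P = 1/31 ≈ 0.032258 and Q = 1/31 ≈ 0.032258.
Under the Kimura two-parameter model, d = −½ ln(1 − 2P − Q) − ¼ ln(1 − 2Q).
1 − 2P − Q = 0.903226, giving −½ ln(0.903226) = 0.050891.
1 − 2Q = 0.935484, giving −¼ ln(0.935484) = 0.016673.
d = 0.050891 + 0.016673 = 0.067564.

0.068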